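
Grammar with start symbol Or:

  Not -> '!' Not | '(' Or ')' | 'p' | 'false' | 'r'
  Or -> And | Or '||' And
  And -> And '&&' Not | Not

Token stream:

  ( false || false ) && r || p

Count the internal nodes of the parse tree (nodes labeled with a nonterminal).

14

[Or [Or [And [And [Not ( [Or [Or [And [Not false]]] || [And [Not false]]] )]] && [Not r]]] || [And [Not p]]]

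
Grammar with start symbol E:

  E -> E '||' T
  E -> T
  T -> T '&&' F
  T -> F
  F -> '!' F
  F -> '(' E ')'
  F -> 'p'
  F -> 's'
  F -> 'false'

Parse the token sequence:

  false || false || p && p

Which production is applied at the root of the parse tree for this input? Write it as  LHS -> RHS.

E -> E '||' T

[E [E [E [T [F false]]] || [T [F false]]] || [T [T [F p]] && [F p]]]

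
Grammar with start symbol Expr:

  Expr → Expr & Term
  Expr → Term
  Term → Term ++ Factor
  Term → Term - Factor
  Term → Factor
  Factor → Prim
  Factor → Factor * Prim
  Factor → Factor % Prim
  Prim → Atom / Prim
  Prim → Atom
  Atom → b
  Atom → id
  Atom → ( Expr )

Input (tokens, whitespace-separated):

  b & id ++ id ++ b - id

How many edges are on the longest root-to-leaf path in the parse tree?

8

[Expr [Expr [Term [Factor [Prim [Atom b]]]]] & [Term [Term [Term [Term [Factor [Prim [Atom id]]]] ++ [Factor [Prim [Atom id]]]] ++ [Factor [Prim [Atom b]]]] - [Factor [Prim [Atom id]]]]]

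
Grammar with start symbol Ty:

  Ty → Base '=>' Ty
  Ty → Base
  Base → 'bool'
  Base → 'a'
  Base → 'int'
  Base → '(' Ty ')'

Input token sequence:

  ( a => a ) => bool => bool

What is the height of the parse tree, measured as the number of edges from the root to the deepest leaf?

5

[Ty [Base ( [Ty [Base a] => [Ty [Base a]]] )] => [Ty [Base bool] => [Ty [Base bool]]]]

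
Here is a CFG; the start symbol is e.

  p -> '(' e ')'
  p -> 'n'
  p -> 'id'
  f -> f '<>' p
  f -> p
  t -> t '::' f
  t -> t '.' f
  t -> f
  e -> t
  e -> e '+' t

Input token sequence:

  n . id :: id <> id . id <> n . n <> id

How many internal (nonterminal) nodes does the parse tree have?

[e [t [t [t [t [t [f [p n]]] . [f [p id]]] :: [f [f [p id]] <> [p id]]] . [f [f [p id]] <> [p n]]] . [f [f [p n]] <> [p id]]]]

22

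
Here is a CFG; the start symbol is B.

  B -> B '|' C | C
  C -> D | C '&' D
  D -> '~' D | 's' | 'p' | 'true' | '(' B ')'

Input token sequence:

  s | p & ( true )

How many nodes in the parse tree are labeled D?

4

[B [B [C [D s]]] | [C [C [D p]] & [D ( [B [C [D true]]] )]]]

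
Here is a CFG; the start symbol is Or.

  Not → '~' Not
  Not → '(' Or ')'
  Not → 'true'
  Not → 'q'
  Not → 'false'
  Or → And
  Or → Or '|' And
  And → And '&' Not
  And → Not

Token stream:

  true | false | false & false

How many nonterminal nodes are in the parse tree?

11

[Or [Or [Or [And [Not true]]] | [And [Not false]]] | [And [And [Not false]] & [Not false]]]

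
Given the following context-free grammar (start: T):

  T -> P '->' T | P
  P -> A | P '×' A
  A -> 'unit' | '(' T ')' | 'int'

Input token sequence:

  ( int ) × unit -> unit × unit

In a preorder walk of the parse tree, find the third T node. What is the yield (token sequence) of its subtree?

[T [P [P [A ( [T [P [A int]]] )]] × [A unit]] -> [T [P [P [A unit]] × [A unit]]]]

unit × unit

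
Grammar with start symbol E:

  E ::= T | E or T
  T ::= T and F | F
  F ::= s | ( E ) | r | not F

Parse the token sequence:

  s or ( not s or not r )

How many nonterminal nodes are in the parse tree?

14

[E [E [T [F s]]] or [T [F ( [E [E [T [F not [F s]]]] or [T [F not [F r]]]] )]]]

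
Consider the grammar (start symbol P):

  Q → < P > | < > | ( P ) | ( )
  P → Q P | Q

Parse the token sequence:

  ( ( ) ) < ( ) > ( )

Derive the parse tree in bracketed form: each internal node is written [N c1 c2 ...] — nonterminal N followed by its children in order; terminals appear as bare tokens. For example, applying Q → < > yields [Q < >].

P
Q P
( P ) P
( Q ) P
( ( ) ) P
( ( ) ) Q P
( ( ) ) < P > P
( ( ) ) < Q > P
( ( ) ) < ( ) > P
( ( ) ) < ( ) > Q
( ( ) ) < ( ) > ( )

[P [Q ( [P [Q ( )]] )] [P [Q < [P [Q ( )]] >] [P [Q ( )]]]]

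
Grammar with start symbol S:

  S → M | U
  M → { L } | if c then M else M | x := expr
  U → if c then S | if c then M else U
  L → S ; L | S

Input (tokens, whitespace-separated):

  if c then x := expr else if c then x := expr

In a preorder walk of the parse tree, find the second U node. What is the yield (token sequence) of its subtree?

[S [U if c then [M x := expr] else [U if c then [S [M x := expr]]]]]

if c then x := expr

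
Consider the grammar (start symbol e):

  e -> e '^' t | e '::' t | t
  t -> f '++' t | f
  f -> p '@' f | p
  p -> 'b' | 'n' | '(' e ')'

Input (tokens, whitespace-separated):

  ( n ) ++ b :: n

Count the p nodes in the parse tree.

[e [e [t [f [p ( [e [t [f [p n]]]] )]] ++ [t [f [p b]]]]] :: [t [f [p n]]]]

4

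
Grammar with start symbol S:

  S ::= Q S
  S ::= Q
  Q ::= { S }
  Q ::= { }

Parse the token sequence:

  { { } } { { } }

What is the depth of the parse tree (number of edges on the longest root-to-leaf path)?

[S [Q { [S [Q { }]] }] [S [Q { [S [Q { }]] }]]]

5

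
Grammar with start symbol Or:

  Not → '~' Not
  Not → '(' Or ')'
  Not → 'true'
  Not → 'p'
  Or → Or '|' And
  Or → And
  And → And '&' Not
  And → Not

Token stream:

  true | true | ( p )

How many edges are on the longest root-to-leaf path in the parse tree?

6

[Or [Or [Or [And [Not true]]] | [And [Not true]]] | [And [Not ( [Or [And [Not p]]] )]]]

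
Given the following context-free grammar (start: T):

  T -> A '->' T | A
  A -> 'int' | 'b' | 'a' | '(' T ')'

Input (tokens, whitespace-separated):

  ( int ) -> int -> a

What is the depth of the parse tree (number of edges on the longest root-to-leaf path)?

[T [A ( [T [A int]] )] -> [T [A int] -> [T [A a]]]]

4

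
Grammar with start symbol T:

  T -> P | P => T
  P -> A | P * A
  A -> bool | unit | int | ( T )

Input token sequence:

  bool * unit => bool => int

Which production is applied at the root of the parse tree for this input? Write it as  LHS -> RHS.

[T [P [P [A bool]] * [A unit]] => [T [P [A bool]] => [T [P [A int]]]]]

T -> P => T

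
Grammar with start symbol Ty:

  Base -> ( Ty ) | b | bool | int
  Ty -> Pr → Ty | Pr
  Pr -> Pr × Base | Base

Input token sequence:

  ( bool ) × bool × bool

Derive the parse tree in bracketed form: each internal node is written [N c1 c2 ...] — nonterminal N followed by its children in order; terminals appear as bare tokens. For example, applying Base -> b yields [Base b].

[Ty [Pr [Pr [Pr [Base ( [Ty [Pr [Base bool]]] )]] × [Base bool]] × [Base bool]]]

Ty
Pr
Pr × Base
Pr × Base × Base
Base × Base × Base
( Ty ) × Base × Base
( Pr ) × Base × Base
( Base ) × Base × Base
( bool ) × Base × Base
( bool ) × bool × Base
( bool ) × bool × bool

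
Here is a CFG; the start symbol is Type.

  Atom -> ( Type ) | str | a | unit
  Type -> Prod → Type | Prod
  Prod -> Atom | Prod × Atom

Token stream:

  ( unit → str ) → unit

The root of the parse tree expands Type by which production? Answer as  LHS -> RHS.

Type -> Prod → Type

[Type [Prod [Atom ( [Type [Prod [Atom unit]] → [Type [Prod [Atom str]]]] )]] → [Type [Prod [Atom unit]]]]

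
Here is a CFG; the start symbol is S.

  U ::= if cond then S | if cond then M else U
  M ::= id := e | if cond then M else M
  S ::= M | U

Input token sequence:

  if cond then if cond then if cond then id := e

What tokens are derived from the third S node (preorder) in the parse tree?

[S [U if cond then [S [U if cond then [S [U if cond then [S [M id := e]]]]]]]]

if cond then id := e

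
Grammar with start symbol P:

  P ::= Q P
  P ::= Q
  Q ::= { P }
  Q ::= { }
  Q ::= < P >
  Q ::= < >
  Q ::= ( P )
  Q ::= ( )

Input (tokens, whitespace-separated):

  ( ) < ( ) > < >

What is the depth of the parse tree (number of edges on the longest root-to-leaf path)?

[P [Q ( )] [P [Q < [P [Q ( )]] >] [P [Q < >]]]]

5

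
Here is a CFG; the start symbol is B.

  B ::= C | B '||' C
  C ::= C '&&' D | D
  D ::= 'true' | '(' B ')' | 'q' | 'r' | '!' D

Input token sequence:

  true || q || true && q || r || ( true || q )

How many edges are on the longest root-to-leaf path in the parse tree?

[B [B [B [B [B [C [D true]]] || [C [D q]]] || [C [C [D true]] && [D q]]] || [C [D r]]] || [C [D ( [B [B [C [D true]]] || [C [D q]]] )]]]

7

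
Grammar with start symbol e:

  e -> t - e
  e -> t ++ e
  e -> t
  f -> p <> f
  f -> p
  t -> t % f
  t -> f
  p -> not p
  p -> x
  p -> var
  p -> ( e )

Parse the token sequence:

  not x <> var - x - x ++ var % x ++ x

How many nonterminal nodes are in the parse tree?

[e [t [f [p not [p x]] <> [f [p var]]]] - [e [t [f [p x]]] - [e [t [f [p x]]] ++ [e [t [t [f [p var]]] % [f [p x]]] ++ [e [t [f [p x]]]]]]]]

26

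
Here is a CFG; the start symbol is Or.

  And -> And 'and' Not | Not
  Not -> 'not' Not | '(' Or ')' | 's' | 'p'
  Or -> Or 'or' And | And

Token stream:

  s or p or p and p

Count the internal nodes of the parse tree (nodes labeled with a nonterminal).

11

[Or [Or [Or [And [Not s]]] or [And [Not p]]] or [And [And [Not p]] and [Not p]]]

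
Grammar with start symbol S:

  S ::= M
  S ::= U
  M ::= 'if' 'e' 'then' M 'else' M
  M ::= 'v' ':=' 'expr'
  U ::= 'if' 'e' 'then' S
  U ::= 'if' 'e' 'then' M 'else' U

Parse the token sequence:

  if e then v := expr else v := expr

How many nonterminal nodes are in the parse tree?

[S [M if e then [M v := expr] else [M v := expr]]]

4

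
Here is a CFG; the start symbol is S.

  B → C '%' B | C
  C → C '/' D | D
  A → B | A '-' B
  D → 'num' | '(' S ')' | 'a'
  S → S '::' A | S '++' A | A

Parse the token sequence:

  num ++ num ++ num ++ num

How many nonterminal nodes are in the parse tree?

20

[S [S [S [S [A [B [C [D num]]]]] ++ [A [B [C [D num]]]]] ++ [A [B [C [D num]]]]] ++ [A [B [C [D num]]]]]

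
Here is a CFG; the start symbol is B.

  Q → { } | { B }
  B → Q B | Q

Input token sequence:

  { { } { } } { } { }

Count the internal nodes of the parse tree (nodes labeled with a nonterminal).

[B [Q { [B [Q { }] [B [Q { }]]] }] [B [Q { }] [B [Q { }]]]]

10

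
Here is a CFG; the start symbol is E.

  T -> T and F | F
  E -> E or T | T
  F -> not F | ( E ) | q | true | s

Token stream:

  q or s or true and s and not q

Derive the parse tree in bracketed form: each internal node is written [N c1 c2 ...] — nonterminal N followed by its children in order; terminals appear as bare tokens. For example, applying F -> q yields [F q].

E
E or T
E or T or T
T or T or T
F or T or T
q or T or T
q or F or T
q or s or T
q or s or T and F
q or s or T and F and F
q or s or F and F and F
q or s or true and F and F
q or s or true and s and F
q or s or true and s and not F
q or s or true and s and not q

[E [E [E [T [F q]]] or [T [F s]]] or [T [T [T [F true]] and [F s]] and [F not [F q]]]]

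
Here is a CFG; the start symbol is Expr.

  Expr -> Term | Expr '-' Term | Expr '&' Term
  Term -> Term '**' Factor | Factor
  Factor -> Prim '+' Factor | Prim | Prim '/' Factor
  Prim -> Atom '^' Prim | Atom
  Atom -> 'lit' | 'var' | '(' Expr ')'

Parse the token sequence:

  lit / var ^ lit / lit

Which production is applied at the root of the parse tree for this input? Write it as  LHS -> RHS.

[Expr [Term [Factor [Prim [Atom lit]] / [Factor [Prim [Atom var] ^ [Prim [Atom lit]]] / [Factor [Prim [Atom lit]]]]]]]

Expr -> Term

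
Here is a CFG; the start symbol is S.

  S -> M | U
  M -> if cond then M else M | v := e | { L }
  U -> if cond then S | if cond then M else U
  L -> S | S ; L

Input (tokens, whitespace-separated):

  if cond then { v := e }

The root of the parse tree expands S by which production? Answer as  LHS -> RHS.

[S [U if cond then [S [M { [L [S [M v := e]]] }]]]]

S -> U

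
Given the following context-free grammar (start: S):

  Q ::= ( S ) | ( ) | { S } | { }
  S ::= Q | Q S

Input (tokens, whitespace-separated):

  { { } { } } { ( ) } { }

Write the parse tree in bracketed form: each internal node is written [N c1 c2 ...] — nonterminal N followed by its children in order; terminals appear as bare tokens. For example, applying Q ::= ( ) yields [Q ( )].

[S [Q { [S [Q { }] [S [Q { }]]] }] [S [Q { [S [Q ( )]] }] [S [Q { }]]]]

S
Q S
{ S } S
{ Q S } S
{ { } S } S
{ { } Q } S
{ { } { } } S
{ { } { } } Q S
{ { } { } } { S } S
{ { } { } } { Q } S
{ { } { } } { ( ) } S
{ { } { } } { ( ) } Q
{ { } { } } { ( ) } { }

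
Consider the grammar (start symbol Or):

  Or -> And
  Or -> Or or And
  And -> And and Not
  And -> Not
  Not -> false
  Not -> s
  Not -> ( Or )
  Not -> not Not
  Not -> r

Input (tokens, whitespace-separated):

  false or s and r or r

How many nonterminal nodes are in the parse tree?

[Or [Or [Or [And [Not false]]] or [And [And [Not s]] and [Not r]]] or [And [Not r]]]

11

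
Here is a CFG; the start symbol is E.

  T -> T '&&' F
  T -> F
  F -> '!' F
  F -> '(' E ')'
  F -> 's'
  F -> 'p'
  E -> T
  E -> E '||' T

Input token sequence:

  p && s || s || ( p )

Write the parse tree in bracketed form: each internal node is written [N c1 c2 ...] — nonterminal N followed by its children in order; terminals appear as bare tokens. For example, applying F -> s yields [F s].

[E [E [E [T [T [F p]] && [F s]]] || [T [F s]]] || [T [F ( [E [T [F p]]] )]]]

E
E || T
E || T || T
T || T || T
T && F || T || T
F && F || T || T
p && F || T || T
p && s || T || T
p && s || F || T
p && s || s || T
p && s || s || F
p && s || s || ( E )
p && s || s || ( T )
p && s || s || ( F )
p && s || s || ( p )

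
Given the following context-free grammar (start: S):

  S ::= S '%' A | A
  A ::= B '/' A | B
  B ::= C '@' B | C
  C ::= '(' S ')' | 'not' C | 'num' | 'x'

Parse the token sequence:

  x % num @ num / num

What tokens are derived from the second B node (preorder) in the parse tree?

num @ num

[S [S [A [B [C x]]]] % [A [B [C num] @ [B [C num]]] / [A [B [C num]]]]]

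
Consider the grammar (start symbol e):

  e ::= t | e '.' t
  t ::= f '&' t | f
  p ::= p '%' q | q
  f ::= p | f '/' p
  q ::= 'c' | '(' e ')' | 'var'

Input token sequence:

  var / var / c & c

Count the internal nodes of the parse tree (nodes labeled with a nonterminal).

[e [t [f [f [f [p [q var]]] / [p [q var]]] / [p [q c]]] & [t [f [p [q c]]]]]]

15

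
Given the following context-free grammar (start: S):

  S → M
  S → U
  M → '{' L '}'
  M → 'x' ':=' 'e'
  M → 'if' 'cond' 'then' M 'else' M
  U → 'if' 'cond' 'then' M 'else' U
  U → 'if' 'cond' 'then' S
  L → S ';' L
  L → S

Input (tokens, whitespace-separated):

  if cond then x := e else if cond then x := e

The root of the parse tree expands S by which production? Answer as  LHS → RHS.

[S [U if cond then [M x := e] else [U if cond then [S [M x := e]]]]]

S → U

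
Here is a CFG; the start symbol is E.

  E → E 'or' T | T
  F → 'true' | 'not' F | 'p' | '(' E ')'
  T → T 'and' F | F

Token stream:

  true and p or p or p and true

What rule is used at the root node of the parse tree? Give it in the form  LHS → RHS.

[E [E [E [T [T [F true]] and [F p]]] or [T [F p]]] or [T [T [F p]] and [F true]]]

E → E 'or' T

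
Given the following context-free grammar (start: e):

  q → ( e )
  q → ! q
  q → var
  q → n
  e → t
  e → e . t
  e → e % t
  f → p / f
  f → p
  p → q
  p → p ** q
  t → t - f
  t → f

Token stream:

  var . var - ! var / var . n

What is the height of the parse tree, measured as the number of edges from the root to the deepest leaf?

7

[e [e [e [t [f [p [q var]]]]] . [t [t [f [p [q var]]]] - [f [p [q ! [q var]]] / [f [p [q var]]]]]] . [t [f [p [q n]]]]]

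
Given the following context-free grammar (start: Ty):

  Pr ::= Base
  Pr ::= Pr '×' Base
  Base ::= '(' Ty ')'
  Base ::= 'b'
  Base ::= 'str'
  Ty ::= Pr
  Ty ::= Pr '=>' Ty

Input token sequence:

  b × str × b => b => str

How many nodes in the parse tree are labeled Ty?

[Ty [Pr [Pr [Pr [Base b]] × [Base str]] × [Base b]] => [Ty [Pr [Base b]] => [Ty [Pr [Base str]]]]]

3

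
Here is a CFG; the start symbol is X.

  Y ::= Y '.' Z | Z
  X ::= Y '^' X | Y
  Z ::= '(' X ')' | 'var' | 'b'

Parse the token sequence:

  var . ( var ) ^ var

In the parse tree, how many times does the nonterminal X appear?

3

[X [Y [Y [Z var]] . [Z ( [X [Y [Z var]]] )]] ^ [X [Y [Z var]]]]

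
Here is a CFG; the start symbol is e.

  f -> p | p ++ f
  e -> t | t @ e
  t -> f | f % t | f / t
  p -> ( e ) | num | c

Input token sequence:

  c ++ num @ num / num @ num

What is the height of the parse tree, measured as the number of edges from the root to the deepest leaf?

[e [t [f [p c] ++ [f [p num]]]] @ [e [t [f [p num]] / [t [f [p num]]]] @ [e [t [f [p num]]]]]]

6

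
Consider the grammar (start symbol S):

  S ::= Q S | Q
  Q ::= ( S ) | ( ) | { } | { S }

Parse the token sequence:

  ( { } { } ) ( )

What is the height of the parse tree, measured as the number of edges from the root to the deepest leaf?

5

[S [Q ( [S [Q { }] [S [Q { }]]] )] [S [Q ( )]]]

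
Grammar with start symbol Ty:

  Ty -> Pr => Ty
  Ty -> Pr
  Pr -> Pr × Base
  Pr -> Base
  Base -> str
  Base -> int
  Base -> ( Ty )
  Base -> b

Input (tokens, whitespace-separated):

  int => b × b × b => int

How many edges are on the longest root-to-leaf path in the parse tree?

[Ty [Pr [Base int]] => [Ty [Pr [Pr [Pr [Base b]] × [Base b]] × [Base b]] => [Ty [Pr [Base int]]]]]

6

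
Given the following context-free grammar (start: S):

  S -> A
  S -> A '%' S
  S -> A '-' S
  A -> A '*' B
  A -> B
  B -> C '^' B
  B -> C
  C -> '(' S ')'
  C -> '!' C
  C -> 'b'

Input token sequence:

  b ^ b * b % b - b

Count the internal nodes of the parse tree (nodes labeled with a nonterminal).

17

[S [A [A [B [C b] ^ [B [C b]]]] * [B [C b]]] % [S [A [B [C b]]] - [S [A [B [C b]]]]]]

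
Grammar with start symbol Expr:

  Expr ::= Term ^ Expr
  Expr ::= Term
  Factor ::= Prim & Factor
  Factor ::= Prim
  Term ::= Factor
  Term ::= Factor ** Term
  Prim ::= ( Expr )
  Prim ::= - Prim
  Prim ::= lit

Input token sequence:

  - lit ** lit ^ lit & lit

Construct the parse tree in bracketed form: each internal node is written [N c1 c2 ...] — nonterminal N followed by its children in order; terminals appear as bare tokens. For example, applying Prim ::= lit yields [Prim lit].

Expr
Term ^ Expr
Factor ** Term ^ Expr
Prim ** Term ^ Expr
- Prim ** Term ^ Expr
- lit ** Term ^ Expr
- lit ** Factor ^ Expr
- lit ** Prim ^ Expr
- lit ** lit ^ Expr
- lit ** lit ^ Term
- lit ** lit ^ Factor
- lit ** lit ^ Prim & Factor
- lit ** lit ^ lit & Factor
- lit ** lit ^ lit & Prim
- lit ** lit ^ lit & lit

[Expr [Term [Factor [Prim - [Prim lit]]] ** [Term [Factor [Prim lit]]]] ^ [Expr [Term [Factor [Prim lit] & [Factor [Prim lit]]]]]]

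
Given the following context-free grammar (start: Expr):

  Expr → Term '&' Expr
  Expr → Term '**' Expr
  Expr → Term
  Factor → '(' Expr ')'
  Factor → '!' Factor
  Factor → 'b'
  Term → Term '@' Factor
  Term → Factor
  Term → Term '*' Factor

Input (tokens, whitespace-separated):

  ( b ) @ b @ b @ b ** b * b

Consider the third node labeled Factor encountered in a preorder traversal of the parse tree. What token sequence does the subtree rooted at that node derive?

b

[Expr [Term [Term [Term [Term [Factor ( [Expr [Term [Factor b]]] )]] @ [Factor b]] @ [Factor b]] @ [Factor b]] ** [Expr [Term [Term [Factor b]] * [Factor b]]]]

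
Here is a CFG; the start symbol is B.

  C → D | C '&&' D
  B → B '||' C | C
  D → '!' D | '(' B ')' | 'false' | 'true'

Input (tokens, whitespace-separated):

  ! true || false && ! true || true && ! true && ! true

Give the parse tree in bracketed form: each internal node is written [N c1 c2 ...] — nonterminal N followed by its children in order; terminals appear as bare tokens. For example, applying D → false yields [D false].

B
B || C
B || C || C
C || C || C
D || C || C
! D || C || C
! true || C || C
! true || C && D || C
! true || D && D || C
! true || false && D || C
! true || false && ! D || C
! true || false && ! true || C
! true || false && ! true || C && D
! true || false && ! true || C && D && D
! true || false && ! true || D && D && D
! true || false && ! true || true && D && D
! true || false && ! true || true && ! D && D
! true || false && ! true || true && ! true && D
! true || false && ! true || true && ! true && ! D
! true || false && ! true || true && ! true && ! true

[B [B [B [C [D ! [D true]]]] || [C [C [D false]] && [D ! [D true]]]] || [C [C [C [D true]] && [D ! [D true]]] && [D ! [D true]]]]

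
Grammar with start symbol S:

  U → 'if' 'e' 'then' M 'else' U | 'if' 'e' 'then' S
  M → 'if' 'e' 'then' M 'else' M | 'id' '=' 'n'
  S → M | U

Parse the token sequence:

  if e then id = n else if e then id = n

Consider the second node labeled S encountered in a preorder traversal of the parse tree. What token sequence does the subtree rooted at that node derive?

id = n

[S [U if e then [M id = n] else [U if e then [S [M id = n]]]]]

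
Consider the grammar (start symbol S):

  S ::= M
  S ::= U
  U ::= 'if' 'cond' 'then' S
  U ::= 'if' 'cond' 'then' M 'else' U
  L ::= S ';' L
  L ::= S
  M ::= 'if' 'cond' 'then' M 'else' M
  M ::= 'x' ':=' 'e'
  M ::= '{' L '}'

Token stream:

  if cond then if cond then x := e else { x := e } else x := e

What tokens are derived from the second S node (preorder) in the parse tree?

[S [M if cond then [M if cond then [M x := e] else [M { [L [S [M x := e]]] }]] else [M x := e]]]

x := e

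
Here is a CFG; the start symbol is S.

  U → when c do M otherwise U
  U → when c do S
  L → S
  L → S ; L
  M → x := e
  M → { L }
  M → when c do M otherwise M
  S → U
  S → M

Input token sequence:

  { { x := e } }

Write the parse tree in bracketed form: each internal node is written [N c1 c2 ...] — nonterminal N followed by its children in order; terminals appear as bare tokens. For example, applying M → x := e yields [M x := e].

S
M
{ L }
{ S }
{ M }
{ { L } }
{ { S } }
{ { M } }
{ { x := e } }

[S [M { [L [S [M { [L [S [M x := e]]] }]]] }]]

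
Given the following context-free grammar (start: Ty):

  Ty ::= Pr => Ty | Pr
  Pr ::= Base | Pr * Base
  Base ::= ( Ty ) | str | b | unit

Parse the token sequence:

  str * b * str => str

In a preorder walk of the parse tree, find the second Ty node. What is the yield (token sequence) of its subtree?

str

[Ty [Pr [Pr [Pr [Base str]] * [Base b]] * [Base str]] => [Ty [Pr [Base str]]]]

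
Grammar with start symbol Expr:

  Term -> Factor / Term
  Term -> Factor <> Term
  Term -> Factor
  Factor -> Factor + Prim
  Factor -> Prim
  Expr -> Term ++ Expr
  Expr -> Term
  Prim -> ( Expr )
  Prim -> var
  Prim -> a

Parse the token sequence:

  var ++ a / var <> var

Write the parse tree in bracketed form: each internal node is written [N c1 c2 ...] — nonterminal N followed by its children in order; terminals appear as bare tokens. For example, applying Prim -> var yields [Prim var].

Expr
Term ++ Expr
Factor ++ Expr
Prim ++ Expr
var ++ Expr
var ++ Term
var ++ Factor / Term
var ++ Prim / Term
var ++ a / Term
var ++ a / Factor <> Term
var ++ a / Prim <> Term
var ++ a / var <> Term
var ++ a / var <> Factor
var ++ a / var <> Prim
var ++ a / var <> var

[Expr [Term [Factor [Prim var]]] ++ [Expr [Term [Factor [Prim a]] / [Term [Factor [Prim var]] <> [Term [Factor [Prim var]]]]]]]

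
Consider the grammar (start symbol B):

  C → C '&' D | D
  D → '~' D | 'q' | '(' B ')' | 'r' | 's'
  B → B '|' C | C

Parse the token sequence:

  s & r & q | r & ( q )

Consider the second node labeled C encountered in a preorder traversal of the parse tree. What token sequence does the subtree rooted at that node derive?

s & r

[B [B [C [C [C [D s]] & [D r]] & [D q]]] | [C [C [D r]] & [D ( [B [C [D q]]] )]]]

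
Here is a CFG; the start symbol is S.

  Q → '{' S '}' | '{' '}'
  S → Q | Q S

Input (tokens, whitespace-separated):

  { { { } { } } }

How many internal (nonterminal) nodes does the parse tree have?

[S [Q { [S [Q { [S [Q { }] [S [Q { }]]] }]] }]]

8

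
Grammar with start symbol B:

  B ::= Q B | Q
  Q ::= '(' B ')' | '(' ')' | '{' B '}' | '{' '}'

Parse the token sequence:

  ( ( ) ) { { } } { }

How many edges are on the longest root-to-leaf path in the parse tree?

[B [Q ( [B [Q ( )]] )] [B [Q { [B [Q { }]] }] [B [Q { }]]]]

5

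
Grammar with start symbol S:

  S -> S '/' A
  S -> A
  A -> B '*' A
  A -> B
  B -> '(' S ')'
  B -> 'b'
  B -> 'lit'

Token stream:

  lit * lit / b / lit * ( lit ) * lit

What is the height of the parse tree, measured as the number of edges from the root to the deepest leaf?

7

[S [S [S [A [B lit] * [A [B lit]]]] / [A [B b]]] / [A [B lit] * [A [B ( [S [A [B lit]]] )] * [A [B lit]]]]]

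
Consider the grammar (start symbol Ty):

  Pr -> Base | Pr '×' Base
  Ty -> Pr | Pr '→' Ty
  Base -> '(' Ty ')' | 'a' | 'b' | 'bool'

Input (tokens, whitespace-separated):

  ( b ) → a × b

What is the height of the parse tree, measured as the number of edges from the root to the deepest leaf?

[Ty [Pr [Base ( [Ty [Pr [Base b]]] )]] → [Ty [Pr [Pr [Base a]] × [Base b]]]]

6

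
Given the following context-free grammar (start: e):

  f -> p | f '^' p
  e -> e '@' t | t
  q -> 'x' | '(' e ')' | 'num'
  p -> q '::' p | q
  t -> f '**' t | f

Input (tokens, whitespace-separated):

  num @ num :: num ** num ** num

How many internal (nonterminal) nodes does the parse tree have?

20

[e [e [t [f [p [q num]]]]] @ [t [f [p [q num] :: [p [q num]]]] ** [t [f [p [q num]]] ** [t [f [p [q num]]]]]]]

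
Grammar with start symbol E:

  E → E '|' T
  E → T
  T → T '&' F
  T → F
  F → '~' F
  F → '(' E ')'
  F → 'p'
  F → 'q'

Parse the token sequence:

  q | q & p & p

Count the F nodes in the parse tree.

[E [E [T [F q]]] | [T [T [T [F q]] & [F p]] & [F p]]]

4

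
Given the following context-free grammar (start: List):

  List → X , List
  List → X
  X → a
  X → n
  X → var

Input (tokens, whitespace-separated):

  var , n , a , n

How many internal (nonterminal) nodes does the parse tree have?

[List [X var] , [List [X n] , [List [X a] , [List [X n]]]]]

8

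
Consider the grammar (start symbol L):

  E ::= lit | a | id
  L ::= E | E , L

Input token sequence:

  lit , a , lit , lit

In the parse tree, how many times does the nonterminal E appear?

4

[L [E lit] , [L [E a] , [L [E lit] , [L [E lit]]]]]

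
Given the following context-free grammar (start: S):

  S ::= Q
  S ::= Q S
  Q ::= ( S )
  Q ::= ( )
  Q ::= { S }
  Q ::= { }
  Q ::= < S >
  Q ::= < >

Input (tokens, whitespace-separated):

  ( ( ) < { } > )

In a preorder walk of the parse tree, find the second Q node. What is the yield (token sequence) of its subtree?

[S [Q ( [S [Q ( )] [S [Q < [S [Q { }]] >]]] )]]

( )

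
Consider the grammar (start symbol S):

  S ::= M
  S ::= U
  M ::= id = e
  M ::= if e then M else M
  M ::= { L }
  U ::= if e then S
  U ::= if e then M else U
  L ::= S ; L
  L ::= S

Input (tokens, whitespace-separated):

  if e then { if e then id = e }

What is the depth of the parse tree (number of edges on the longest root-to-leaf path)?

[S [U if e then [S [M { [L [S [U if e then [S [M id = e]]]]] }]]]]

9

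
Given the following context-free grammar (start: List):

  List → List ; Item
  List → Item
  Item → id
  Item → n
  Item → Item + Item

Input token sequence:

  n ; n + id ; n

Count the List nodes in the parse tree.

[List [List [List [Item n]] ; [Item [Item n] + [Item id]]] ; [Item n]]

3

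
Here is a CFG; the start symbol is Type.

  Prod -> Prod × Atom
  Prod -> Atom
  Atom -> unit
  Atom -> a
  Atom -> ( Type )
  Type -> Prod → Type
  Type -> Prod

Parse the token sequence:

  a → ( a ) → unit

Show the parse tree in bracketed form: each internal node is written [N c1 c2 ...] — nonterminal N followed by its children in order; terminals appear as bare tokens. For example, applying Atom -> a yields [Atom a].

[Type [Prod [Atom a]] → [Type [Prod [Atom ( [Type [Prod [Atom a]]] )]] → [Type [Prod [Atom unit]]]]]

Type
Prod → Type
Atom → Type
a → Type
a → Prod → Type
a → Atom → Type
a → ( Type ) → Type
a → ( Prod ) → Type
a → ( Atom ) → Type
a → ( a ) → Type
a → ( a ) → Prod
a → ( a ) → Atom
a → ( a ) → unit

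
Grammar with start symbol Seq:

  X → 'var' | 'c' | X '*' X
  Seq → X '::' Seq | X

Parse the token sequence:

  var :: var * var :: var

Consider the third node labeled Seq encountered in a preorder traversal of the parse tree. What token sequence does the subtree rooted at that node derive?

[Seq [X var] :: [Seq [X [X var] * [X var]] :: [Seq [X var]]]]

var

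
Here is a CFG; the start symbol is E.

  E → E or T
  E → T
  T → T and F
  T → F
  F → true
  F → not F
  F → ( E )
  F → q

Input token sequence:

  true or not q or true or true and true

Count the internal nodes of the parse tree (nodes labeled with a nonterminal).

15

[E [E [E [E [T [F true]]] or [T [F not [F q]]]] or [T [F true]]] or [T [T [F true]] and [F true]]]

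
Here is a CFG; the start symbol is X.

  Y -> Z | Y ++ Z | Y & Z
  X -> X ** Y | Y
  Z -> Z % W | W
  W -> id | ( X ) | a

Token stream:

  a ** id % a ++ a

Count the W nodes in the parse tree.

[X [X [Y [Z [W a]]]] ** [Y [Y [Z [Z [W id]] % [W a]]] ++ [Z [W a]]]]

4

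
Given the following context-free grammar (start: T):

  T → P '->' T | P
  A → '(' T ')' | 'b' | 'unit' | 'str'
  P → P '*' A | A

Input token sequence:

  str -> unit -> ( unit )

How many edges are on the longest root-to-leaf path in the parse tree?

[T [P [A str]] -> [T [P [A unit]] -> [T [P [A ( [T [P [A unit]]] )]]]]]

8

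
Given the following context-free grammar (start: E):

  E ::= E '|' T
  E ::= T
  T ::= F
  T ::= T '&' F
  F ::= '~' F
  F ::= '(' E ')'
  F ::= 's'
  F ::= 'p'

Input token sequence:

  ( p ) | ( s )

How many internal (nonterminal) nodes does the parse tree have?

[E [E [T [F ( [E [T [F p]]] )]]] | [T [F ( [E [T [F s]]] )]]]

12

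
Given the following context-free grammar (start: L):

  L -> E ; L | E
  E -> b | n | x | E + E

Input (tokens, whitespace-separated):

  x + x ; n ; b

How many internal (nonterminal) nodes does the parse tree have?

8

[L [E [E x] + [E x]] ; [L [E n] ; [L [E b]]]]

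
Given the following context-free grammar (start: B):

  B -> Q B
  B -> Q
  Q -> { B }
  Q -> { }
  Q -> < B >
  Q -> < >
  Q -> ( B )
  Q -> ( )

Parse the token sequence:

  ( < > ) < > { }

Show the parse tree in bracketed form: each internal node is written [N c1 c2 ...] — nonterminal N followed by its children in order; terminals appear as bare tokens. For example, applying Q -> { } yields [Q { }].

B
Q B
( B ) B
( Q ) B
( < > ) B
( < > ) Q B
( < > ) < > B
( < > ) < > Q
( < > ) < > { }

[B [Q ( [B [Q < >]] )] [B [Q < >] [B [Q { }]]]]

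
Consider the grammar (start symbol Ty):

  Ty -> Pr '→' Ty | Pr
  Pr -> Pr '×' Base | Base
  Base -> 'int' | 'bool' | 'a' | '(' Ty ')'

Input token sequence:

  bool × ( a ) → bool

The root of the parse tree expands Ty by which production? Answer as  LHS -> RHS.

[Ty [Pr [Pr [Base bool]] × [Base ( [Ty [Pr [Base a]]] )]] → [Ty [Pr [Base bool]]]]

Ty -> Pr '→' Ty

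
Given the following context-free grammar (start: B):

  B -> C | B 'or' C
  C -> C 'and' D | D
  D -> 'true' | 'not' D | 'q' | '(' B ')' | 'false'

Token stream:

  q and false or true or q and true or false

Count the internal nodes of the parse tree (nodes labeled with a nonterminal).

[B [B [B [B [C [C [D q]] and [D false]]] or [C [D true]]] or [C [C [D q]] and [D true]]] or [C [D false]]]

16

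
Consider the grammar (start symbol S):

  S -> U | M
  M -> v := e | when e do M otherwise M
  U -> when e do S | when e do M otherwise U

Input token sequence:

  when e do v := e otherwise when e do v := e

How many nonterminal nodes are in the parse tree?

[S [U when e do [M v := e] otherwise [U when e do [S [M v := e]]]]]

6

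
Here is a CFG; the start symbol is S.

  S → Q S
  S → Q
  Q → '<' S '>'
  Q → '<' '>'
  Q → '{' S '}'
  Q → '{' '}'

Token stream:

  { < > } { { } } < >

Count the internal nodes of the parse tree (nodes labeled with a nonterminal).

[S [Q { [S [Q < >]] }] [S [Q { [S [Q { }]] }] [S [Q < >]]]]

10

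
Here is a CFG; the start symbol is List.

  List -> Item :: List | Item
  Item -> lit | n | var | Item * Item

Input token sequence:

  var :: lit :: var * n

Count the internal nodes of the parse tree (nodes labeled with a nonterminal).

8

[List [Item var] :: [List [Item lit] :: [List [Item [Item var] * [Item n]]]]]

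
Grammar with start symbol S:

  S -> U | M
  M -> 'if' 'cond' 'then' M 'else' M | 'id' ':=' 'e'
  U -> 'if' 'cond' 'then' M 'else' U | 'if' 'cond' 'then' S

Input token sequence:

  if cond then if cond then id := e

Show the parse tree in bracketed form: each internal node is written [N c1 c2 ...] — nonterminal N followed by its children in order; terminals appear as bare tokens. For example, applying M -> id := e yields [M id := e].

S
U
if cond then S
if cond then U
if cond then if cond then S
if cond then if cond then M
if cond then if cond then id := e

[S [U if cond then [S [U if cond then [S [M id := e]]]]]]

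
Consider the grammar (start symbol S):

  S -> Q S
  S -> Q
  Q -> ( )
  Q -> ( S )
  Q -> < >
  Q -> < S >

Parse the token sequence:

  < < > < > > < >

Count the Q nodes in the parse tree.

[S [Q < [S [Q < >] [S [Q < >]]] >] [S [Q < >]]]

4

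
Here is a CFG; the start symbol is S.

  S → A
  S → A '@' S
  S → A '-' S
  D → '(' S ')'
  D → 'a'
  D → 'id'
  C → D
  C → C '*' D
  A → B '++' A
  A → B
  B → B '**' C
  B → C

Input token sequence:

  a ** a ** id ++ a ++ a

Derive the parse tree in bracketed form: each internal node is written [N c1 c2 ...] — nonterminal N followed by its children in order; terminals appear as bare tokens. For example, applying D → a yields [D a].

S
A
B ++ A
B ** C ++ A
B ** C ** C ++ A
C ** C ** C ++ A
D ** C ** C ++ A
a ** C ** C ++ A
a ** D ** C ++ A
a ** a ** C ++ A
a ** a ** D ++ A
a ** a ** id ++ A
a ** a ** id ++ B ++ A
a ** a ** id ++ C ++ A
a ** a ** id ++ D ++ A
a ** a ** id ++ a ++ A
a ** a ** id ++ a ++ B
a ** a ** id ++ a ++ C
a ** a ** id ++ a ++ D
a ** a ** id ++ a ++ a

[S [A [B [B [B [C [D a]]] ** [C [D a]]] ** [C [D id]]] ++ [A [B [C [D a]]] ++ [A [B [C [D a]]]]]]]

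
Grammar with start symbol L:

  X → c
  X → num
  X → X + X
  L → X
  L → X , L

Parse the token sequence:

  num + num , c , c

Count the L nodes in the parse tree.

3

[L [X [X num] + [X num]] , [L [X c] , [L [X c]]]]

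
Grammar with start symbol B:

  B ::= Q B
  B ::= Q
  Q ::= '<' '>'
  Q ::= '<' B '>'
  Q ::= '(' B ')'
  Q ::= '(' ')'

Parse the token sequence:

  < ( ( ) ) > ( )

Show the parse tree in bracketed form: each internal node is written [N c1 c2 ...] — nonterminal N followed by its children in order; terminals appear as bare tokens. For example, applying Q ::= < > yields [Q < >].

[B [Q < [B [Q ( [B [Q ( )]] )]] >] [B [Q ( )]]]

B
Q B
< B > B
< Q > B
< ( B ) > B
< ( Q ) > B
< ( ( ) ) > B
< ( ( ) ) > Q
< ( ( ) ) > ( )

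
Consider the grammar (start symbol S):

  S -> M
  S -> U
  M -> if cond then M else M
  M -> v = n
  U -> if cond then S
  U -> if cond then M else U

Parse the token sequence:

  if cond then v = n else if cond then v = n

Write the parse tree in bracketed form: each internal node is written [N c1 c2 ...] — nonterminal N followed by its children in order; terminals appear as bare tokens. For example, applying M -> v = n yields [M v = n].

S
U
if cond then M else U
if cond then v = n else U
if cond then v = n else if cond then S
if cond then v = n else if cond then M
if cond then v = n else if cond then v = n

[S [U if cond then [M v = n] else [U if cond then [S [M v = n]]]]]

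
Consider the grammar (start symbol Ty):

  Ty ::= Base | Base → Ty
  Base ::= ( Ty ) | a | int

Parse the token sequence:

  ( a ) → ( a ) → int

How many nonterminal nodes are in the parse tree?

10

[Ty [Base ( [Ty [Base a]] )] → [Ty [Base ( [Ty [Base a]] )] → [Ty [Base int]]]]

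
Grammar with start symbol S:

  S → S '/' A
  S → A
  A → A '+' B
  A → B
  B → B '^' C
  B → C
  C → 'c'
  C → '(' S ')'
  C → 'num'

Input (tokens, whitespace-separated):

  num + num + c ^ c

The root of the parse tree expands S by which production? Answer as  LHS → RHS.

S → A

[S [A [A [A [B [C num]]] + [B [C num]]] + [B [B [C c]] ^ [C c]]]]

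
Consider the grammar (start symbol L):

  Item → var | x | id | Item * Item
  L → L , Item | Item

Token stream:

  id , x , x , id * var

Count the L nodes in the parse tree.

[L [L [L [L [Item id]] , [Item x]] , [Item x]] , [Item [Item id] * [Item var]]]

4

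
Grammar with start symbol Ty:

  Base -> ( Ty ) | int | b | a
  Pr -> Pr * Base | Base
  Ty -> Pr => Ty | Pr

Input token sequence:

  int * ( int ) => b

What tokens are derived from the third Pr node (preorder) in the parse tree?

[Ty [Pr [Pr [Base int]] * [Base ( [Ty [Pr [Base int]]] )]] => [Ty [Pr [Base b]]]]

int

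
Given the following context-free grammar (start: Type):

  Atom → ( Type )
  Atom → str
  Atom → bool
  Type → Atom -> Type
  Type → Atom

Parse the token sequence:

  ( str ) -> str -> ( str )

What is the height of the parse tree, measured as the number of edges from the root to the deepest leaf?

6

[Type [Atom ( [Type [Atom str]] )] -> [Type [Atom str] -> [Type [Atom ( [Type [Atom str]] )]]]]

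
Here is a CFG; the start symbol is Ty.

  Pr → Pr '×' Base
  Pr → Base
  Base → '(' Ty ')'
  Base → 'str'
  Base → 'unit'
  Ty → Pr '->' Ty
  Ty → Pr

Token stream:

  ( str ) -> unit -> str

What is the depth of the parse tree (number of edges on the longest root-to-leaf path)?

[Ty [Pr [Base ( [Ty [Pr [Base str]]] )]] -> [Ty [Pr [Base unit]] -> [Ty [Pr [Base str]]]]]

6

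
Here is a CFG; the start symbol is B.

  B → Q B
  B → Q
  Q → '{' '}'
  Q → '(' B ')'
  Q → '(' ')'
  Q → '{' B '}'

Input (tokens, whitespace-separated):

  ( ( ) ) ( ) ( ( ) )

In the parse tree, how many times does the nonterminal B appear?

5

[B [Q ( [B [Q ( )]] )] [B [Q ( )] [B [Q ( [B [Q ( )]] )]]]]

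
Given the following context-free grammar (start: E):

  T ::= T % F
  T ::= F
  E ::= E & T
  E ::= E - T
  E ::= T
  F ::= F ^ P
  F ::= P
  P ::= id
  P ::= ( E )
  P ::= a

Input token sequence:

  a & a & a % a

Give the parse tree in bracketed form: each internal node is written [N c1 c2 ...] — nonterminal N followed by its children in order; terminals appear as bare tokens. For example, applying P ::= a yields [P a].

[E [E [E [T [F [P a]]]] & [T [F [P a]]]] & [T [T [F [P a]]] % [F [P a]]]]

E
E & T
E & T & T
T & T & T
F & T & T
P & T & T
a & T & T
a & F & T
a & P & T
a & a & T
a & a & T % F
a & a & F % F
a & a & P % F
a & a & a % F
a & a & a % P
a & a & a % a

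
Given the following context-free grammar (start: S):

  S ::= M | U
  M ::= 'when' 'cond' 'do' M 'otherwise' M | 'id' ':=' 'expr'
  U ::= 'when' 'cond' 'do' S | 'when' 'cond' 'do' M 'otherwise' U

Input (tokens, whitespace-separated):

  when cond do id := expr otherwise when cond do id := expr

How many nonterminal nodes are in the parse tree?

[S [U when cond do [M id := expr] otherwise [U when cond do [S [M id := expr]]]]]

6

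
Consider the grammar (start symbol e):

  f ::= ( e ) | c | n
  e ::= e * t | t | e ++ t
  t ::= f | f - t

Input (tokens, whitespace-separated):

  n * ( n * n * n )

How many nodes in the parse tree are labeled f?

[e [e [t [f n]]] * [t [f ( [e [e [e [t [f n]]] * [t [f n]]] * [t [f n]]] )]]]

5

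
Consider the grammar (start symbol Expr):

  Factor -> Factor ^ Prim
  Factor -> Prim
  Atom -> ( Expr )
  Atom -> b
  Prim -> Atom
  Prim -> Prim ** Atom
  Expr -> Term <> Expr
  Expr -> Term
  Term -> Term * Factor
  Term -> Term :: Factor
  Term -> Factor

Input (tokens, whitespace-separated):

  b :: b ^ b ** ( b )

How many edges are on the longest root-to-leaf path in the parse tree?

[Expr [Term [Term [Factor [Prim [Atom b]]]] :: [Factor [Factor [Prim [Atom b]]] ^ [Prim [Prim [Atom b]] ** [Atom ( [Expr [Term [Factor [Prim [Atom b]]]]] )]]]]]

10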